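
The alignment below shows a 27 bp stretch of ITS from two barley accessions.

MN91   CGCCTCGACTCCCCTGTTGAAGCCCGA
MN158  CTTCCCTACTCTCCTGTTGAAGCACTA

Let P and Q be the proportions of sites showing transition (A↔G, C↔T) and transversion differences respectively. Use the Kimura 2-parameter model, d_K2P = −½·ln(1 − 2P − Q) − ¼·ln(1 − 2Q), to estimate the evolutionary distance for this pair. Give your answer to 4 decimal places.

The sequences differ at positions 2 (G/T, transversion), 3 (C/T, transition), 5 (T/C, transition), 7 (G/T, transversion), 12 (C/T, transition), 24 (C/A, transversion), 26 (G/T, transversion).
Of the 7 differences, 3 transitions and 4 transversions over 27 sites: P = 3/27 = 0.111111, Q = 4/27 = 0.148148.
d = −0.5·ln(0.629630) − 0.25·ln(0.703704) = −0.5·(-0.462623) − 0.25·(-0.351397) = 0.3192.

0.3192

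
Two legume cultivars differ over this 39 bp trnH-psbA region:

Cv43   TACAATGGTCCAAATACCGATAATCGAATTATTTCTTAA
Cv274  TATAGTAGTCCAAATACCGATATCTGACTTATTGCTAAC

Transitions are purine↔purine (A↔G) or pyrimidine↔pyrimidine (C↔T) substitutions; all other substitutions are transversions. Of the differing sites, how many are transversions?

5

Mismatches occur at site 3 (C→T, transition), site 5 (A→G, transition), site 7 (G→A, transition), site 23 (A→T, transversion), site 24 (T→C, transition), site 25 (C→T, transition), site 28 (A→C, transversion), site 34 (T→G, transversion), site 37 (T→A, transversion), site 39 (A→C, transversion).
Of the 10 differences, 5 transitions and 5 transversions, so the answer is 5.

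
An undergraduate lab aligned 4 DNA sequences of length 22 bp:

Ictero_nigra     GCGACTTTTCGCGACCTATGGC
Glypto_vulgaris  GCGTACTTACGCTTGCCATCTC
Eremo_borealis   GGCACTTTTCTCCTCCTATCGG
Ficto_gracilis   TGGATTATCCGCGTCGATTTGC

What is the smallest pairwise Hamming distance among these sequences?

Pairwise Hamming distances:
  Ictero_nigra vs Glypto_vulgaris: 10
  Ictero_nigra vs Eremo_borealis: 7
  Ictero_nigra vs Ficto_gracilis: 10
  Glypto_vulgaris vs Eremo_borealis: 12
  Glypto_vulgaris vs Ficto_gracilis: 14
  Eremo_borealis vs Ficto_gracilis: 12
The smallest is 7, between Ictero_nigra and Eremo_borealis.

7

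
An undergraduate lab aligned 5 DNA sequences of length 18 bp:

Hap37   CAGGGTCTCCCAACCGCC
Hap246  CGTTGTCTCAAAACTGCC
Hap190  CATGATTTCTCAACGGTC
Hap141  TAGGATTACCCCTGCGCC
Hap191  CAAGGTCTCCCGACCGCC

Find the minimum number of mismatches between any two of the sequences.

2

Pairwise Hamming distances:
  Hap37 vs Hap246: 6
  Hap37 vs Hap190: 6
  Hap37 vs Hap141: 7
  Hap37 vs Hap191: 2
  Hap246 vs Hap190: 8
  Hap246 vs Hap141: 13
  Hap246 vs Hap191: 7
  Hap190 vs Hap141: 9
  Hap190 vs Hap191: 7
  Hap141 vs Hap191: 8
The smallest is 2, between Hap37 and Hap191.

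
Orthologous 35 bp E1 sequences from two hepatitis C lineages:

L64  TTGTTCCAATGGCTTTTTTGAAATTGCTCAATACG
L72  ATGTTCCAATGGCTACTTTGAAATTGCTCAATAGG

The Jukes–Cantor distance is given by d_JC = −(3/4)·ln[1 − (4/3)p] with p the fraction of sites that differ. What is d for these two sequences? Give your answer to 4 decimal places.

0.1240

The sequences differ at positions 1 (T/A), 15 (T/A), 16 (T/C), 34 (C/G).
p = 4/35 = 0.114286.
d = −0.75 · ln(1 − (4/3)·0.114286) = −0.75 · ln(0.847619) = −0.75 · (-0.165324) = 0.1240.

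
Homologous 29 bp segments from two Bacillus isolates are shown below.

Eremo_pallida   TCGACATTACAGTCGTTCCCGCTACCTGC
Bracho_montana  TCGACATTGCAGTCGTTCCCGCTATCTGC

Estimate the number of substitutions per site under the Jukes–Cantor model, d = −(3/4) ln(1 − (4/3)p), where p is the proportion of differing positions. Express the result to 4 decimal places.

0.0723

The sequences differ at positions 9 (A/G), 25 (C/T).
p = 2/29 = 0.068966.
d = −0.75 · ln(1 − (4/3)·0.068966) = −0.75 · ln(0.908045) = −0.75 · (-0.096461) = 0.0723.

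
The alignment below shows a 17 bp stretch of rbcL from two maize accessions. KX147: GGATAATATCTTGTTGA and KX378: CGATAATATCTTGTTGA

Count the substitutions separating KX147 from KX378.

1

Differing sites — 1:G/C.
That gives 1 mismatch out of 17 aligned sites, so the Hamming distance is 1.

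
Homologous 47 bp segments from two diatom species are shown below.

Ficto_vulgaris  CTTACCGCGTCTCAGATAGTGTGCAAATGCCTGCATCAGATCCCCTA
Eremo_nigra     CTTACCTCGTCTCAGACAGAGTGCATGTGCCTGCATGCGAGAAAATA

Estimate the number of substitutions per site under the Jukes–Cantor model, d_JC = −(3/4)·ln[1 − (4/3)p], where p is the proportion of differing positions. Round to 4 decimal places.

0.3121

The sequences differ at positions 7 (G/T), 17 (T/C), 20 (T/A), 26 (A/T), 27 (A/G), 37 (C/G), 38 (A/C), 41 (T/G), 42 (C/A), 43 (C/A), 44 (C/A), 45 (C/A).
p = 12/47 = 0.255319.
d = −0.75 · ln(1 − (4/3)·0.255319) = −0.75 · ln(0.659575) = −0.75 · (-0.416160) = 0.3121.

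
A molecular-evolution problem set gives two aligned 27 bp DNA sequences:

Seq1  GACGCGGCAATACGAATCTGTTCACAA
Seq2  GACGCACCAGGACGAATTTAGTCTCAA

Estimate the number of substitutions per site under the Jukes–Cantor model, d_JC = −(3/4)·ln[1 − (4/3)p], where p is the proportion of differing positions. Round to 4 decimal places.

0.3770

Differing sites — 6:G/A; 7:G/C; 10:A/G; 11:T/G; 18:C/T; 20:G/A; 21:T/G; 24:A/T.
p = 8/27 = 0.296296.
d = −0.75 · ln(1 − (4/3)·0.296296) = −0.75 · ln(0.604939) = −0.75 · (-0.502628) = 0.3770.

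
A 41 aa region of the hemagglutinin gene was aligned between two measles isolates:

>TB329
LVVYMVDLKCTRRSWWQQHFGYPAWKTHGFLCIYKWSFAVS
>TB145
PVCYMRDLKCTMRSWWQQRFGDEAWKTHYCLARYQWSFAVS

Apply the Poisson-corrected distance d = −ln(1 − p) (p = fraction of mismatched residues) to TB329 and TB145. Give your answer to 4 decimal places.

0.3463

Mismatches occur at site 1 (L↔P), site 3 (V↔C), site 6 (V↔R), site 12 (R↔M), site 19 (H↔R), site 22 (Y↔D), site 23 (P↔E), site 29 (G↔Y), site 30 (F↔C), site 32 (C↔A), site 33 (I↔R), site 35 (K↔Q).
p = 12/41 = 0.292683.
d = −ln(1 − 0.292683) = −ln(0.707317) = 0.3463.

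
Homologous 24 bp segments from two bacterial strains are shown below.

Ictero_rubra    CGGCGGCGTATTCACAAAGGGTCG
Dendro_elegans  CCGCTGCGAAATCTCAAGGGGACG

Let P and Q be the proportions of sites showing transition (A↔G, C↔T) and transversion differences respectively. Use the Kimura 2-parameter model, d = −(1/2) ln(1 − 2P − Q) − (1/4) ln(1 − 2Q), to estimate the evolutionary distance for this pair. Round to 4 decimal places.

Differing sites — 2:G/C (Tv); 5:G/T (Tv); 9:T/A (Tv); 11:T/A (Tv); 14:A/T (Tv); 18:A/G (Ti); 22:T/A (Tv).
Of the 7 differences, 1 transition and 6 transversions over 24 sites: P = 1/24 = 0.041667, Q = 6/24 = 0.250000.
d = −0.5·ln(0.666666) − 0.25·ln(0.500000) = −0.5·(-0.405466) − 0.25·(-0.693147) = 0.3760.

0.3760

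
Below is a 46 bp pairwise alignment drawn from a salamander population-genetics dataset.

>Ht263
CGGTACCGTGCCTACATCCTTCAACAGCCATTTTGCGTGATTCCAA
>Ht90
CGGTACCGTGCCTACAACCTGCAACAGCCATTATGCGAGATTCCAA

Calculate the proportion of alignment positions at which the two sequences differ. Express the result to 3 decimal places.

The sequences differ at positions 17 (T/A), 21 (T/G), 33 (T/A), 38 (T/A).
There are 4 differences over 46 sites, so p = 4/46 = 0.087.

0.087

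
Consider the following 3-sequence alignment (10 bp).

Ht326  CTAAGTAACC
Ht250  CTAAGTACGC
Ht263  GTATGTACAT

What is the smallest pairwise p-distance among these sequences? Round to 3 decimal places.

0.200

Pairwise Hamming distances:
  Ht326 vs Ht250: 2
  Ht326 vs Ht263: 5
  Ht250 vs Ht263: 4
The smallest is 2 mismatches, between Ht326 and Ht250; p = 2/10 = 0.200.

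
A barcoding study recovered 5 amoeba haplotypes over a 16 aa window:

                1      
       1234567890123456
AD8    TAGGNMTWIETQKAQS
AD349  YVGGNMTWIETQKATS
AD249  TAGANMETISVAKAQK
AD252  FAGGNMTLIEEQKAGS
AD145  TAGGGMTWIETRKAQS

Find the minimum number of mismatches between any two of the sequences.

Pairwise Hamming distances:
  AD8 vs AD349: 3
  AD8 vs AD249: 7
  AD8 vs AD252: 4
  AD8 vs AD145: 2
  AD349 vs AD249: 10
  AD349 vs AD252: 5
  AD349 vs AD145: 5
  AD249 vs AD252: 9
  AD249 vs AD145: 8
  AD252 vs AD145: 6
The smallest is 2, between AD8 and AD145.

2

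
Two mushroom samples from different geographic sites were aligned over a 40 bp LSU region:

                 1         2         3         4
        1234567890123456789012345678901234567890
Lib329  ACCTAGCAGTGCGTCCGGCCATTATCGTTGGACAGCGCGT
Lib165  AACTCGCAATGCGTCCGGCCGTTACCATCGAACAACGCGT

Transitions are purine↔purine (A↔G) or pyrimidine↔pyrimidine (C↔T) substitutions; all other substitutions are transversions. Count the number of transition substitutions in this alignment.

The sequences differ at positions 2 (C/A, transversion), 5 (A/C, transversion), 9 (G/A, transition), 21 (A/G, transition), 25 (T/C, transition), 27 (G/A, transition), 29 (T/C, transition), 31 (G/A, transition), 35 (G/A, transition).
Of the 9 differences, 7 transitions and 2 transversions, so the answer is 7.

7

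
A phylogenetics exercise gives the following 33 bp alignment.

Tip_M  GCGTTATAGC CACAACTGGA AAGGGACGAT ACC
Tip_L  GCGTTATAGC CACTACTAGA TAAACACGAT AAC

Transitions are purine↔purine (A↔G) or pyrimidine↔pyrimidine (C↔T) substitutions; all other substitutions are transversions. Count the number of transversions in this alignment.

Differing sites — 14:A/T (Tv); 18:G/A (Ti); 21:A/T (Tv); 23:G/A (Ti); 24:G/A (Ti); 25:G/C (Tv); 32:C/A (Tv).
Of the 7 differences, 3 transitions and 4 transversions, so the answer is 4.

4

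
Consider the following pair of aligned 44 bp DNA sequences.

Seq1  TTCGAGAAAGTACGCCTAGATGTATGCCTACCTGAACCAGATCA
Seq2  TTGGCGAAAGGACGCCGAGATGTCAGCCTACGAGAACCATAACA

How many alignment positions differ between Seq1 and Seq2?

10

Mismatches occur at site 3 (C/G), site 5 (A/C), site 11 (T/G), site 17 (T/G), site 24 (A/C), site 25 (T/A), site 32 (C/G), site 33 (T/A), site 40 (G/T), site 42 (T/A).
That gives 10 mismatches out of 44 aligned sites, so the Hamming distance is 10.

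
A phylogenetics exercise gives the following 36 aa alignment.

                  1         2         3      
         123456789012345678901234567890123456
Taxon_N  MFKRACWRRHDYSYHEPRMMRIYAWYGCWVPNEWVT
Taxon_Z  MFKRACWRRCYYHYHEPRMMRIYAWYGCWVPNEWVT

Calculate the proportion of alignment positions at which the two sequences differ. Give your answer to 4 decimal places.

0.0833

Differing sites — 10:H/C; 11:D/Y; 13:S/H.
There are 3 differences over 36 sites, so p = 3/36 = 0.0833.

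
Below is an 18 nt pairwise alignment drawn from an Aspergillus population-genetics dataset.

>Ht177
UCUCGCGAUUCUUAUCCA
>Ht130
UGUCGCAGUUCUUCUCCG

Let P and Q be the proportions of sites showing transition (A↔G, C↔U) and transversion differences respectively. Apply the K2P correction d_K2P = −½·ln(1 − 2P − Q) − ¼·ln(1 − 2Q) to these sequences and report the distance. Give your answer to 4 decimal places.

0.3567

Differing sites — 2:C/G (Tv); 7:G/A (Ti); 8:A/G (Ti); 14:A/C (Tv); 18:A/G (Ti).
Of the 5 differences, 3 transitions and 2 transversions over 18 sites: P = 3/18 = 0.166667, Q = 2/18 = 0.111111.
d = −0.5·ln(0.555555) − 0.25·ln(0.777778) = −0.5·(-0.587788) − 0.25·(-0.251314) = 0.3567.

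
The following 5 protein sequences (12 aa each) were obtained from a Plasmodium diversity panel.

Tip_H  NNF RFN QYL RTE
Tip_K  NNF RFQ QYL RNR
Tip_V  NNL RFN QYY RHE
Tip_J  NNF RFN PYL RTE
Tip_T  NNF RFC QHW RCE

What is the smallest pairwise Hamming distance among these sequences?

1

Pairwise Hamming distances:
  Tip_H vs Tip_K: 3
  Tip_H vs Tip_V: 3
  Tip_H vs Tip_J: 1
  Tip_H vs Tip_T: 4
  Tip_K vs Tip_V: 5
  Tip_K vs Tip_J: 4
  Tip_K vs Tip_T: 5
  Tip_V vs Tip_J: 4
  Tip_V vs Tip_T: 5
  Tip_J vs Tip_T: 5
The smallest is 1, between Tip_H and Tip_J.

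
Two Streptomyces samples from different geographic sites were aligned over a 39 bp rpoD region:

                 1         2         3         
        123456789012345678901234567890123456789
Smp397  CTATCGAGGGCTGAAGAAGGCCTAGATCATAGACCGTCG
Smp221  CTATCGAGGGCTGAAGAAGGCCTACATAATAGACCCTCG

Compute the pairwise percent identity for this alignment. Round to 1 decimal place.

92.3%

The sequences differ at positions 25 (G/C), 28 (C/A), 36 (G/C).
36 of the 39 sites match, so the percent identity is 36/39 × 100 = 92.3%.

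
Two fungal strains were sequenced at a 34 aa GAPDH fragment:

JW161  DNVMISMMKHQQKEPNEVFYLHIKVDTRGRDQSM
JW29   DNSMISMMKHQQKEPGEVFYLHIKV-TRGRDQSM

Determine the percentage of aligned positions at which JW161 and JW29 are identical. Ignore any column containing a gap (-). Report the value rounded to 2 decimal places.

93.94%

Excluding the 1 gap column leaves 33 comparable sites.
Mismatches occur at site 3 (V/S), site 16 (N/G).
31 of the 33 comparable sites match, so the percent identity is 31/33 × 100 = 93.94%.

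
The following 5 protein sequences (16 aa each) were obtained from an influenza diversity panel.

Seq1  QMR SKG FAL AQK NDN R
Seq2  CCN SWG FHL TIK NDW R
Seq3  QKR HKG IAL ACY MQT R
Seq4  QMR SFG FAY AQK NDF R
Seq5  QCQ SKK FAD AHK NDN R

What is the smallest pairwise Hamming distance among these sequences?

Pairwise Hamming distances:
  Seq1 vs Seq2: 8
  Seq1 vs Seq3: 8
  Seq1 vs Seq4: 3
  Seq1 vs Seq5: 5
  Seq2 vs Seq3: 13
  Seq2 vs Seq4: 9
  Seq2 vs Seq5: 9
  Seq3 vs Seq4: 10
  Seq3 vs Seq5: 11
  Seq4 vs Seq5: 7
The smallest is 3, between Seq1 and Seq4.

3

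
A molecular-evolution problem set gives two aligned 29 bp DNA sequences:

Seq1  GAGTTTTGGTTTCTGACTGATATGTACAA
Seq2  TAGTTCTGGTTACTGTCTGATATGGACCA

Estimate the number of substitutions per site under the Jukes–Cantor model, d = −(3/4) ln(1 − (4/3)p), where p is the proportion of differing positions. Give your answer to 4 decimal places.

Differing sites — 1:G/T; 6:T/C; 12:T/A; 16:A/T; 25:T/G; 28:A/C.
p = 6/29 = 0.206897.
d = −0.75 · ln(1 − (4/3)·0.206897) = −0.75 · ln(0.724137) = −0.75 · (-0.322775) = 0.2421.

0.2421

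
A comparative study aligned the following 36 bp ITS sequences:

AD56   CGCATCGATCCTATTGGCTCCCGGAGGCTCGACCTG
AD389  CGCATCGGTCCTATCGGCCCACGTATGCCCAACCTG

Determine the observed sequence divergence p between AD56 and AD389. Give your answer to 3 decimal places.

0.222

Mismatches occur at site 8 (A→G), site 15 (T→C), site 19 (T→C), site 21 (C→A), site 24 (G→T), site 26 (G→T), site 29 (T→C), site 31 (G→A).
There are 8 differences over 36 sites, so p = 8/36 = 0.222.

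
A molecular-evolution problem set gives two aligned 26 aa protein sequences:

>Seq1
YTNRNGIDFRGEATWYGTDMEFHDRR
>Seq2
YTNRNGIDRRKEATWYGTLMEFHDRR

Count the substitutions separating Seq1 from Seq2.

The sequences differ at positions 9 (F/R), 11 (G/K), 19 (D/L).
That gives 3 mismatches out of 26 aligned sites, so the Hamming distance is 3.

3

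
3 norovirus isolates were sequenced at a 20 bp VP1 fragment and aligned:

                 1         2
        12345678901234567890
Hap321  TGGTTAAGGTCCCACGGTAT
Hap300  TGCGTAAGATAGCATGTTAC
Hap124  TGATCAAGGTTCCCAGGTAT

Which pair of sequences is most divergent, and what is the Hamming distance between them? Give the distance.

Pairwise Hamming distances:
  Hap321 vs Hap300: 8
  Hap321 vs Hap124: 5
  Hap300 vs Hap124: 10
The largest is 10, between Hap300 and Hap124.

10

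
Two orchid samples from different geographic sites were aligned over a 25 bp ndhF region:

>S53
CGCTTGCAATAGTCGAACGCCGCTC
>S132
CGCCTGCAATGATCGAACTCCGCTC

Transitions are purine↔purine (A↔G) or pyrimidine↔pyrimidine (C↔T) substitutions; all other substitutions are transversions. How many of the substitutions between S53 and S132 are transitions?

The sequences differ at positions 4 (T/C, transition), 11 (A/G, transition), 12 (G/A, transition), 19 (G/T, transversion).
Of the 4 differences, 3 transitions and 1 transversion, so the answer is 3.

3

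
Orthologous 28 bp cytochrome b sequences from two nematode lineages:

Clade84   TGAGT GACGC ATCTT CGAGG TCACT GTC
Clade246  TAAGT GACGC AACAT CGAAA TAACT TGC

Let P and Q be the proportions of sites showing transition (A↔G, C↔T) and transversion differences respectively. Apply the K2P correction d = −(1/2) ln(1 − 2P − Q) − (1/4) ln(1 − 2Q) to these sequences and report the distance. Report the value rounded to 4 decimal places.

0.3600

Differing sites — 2:G/A (Ti); 12:T/A (Tv); 14:T/A (Tv); 19:G/A (Ti); 20:G/A (Ti); 22:C/A (Tv); 26:G/T (Tv); 27:T/G (Tv).
Of the 8 differences, 3 transitions and 5 transversions over 28 sites: P = 3/28 = 0.107143, Q = 5/28 = 0.178571.
d = −0.5·ln(0.607143) − 0.25·ln(0.642858) = −0.5·(-0.498991) − 0.25·(-0.441831) = 0.3600.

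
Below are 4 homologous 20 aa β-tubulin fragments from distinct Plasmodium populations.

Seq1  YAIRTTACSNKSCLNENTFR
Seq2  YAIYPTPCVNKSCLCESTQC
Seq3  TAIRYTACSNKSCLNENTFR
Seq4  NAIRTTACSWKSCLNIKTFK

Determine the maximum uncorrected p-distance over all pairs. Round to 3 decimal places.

Pairwise Hamming distances:
  Seq1 vs Seq2: 8
  Seq1 vs Seq3: 2
  Seq1 vs Seq4: 5
  Seq2 vs Seq3: 9
  Seq2 vs Seq4: 11
  Seq3 vs Seq4: 6
The largest is 11 mismatches, between Seq2 and Seq4; p = 11/20 = 0.550.

0.550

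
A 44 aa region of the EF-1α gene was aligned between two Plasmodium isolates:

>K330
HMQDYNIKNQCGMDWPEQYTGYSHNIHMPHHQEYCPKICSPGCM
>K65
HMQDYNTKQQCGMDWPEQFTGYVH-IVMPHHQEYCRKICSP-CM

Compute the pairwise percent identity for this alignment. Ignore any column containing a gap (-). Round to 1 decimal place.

Excluding the 2 gap columns leaves 42 comparable sites.
Differing sites — 7:I/T; 9:N/Q; 19:Y/F; 23:S/V; 27:H/V; 36:P/R.
36 of the 42 comparable sites match, so the percent identity is 36/42 × 100 = 85.7%.

85.7%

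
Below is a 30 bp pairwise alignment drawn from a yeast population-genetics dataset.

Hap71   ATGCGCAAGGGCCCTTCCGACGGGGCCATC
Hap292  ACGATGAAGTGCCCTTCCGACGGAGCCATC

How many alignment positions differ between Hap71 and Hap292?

Differing sites — 2:T/C; 4:C/A; 5:G/T; 6:C/G; 10:G/T; 24:G/A.
That gives 6 mismatches out of 30 aligned sites, so the Hamming distance is 6.

6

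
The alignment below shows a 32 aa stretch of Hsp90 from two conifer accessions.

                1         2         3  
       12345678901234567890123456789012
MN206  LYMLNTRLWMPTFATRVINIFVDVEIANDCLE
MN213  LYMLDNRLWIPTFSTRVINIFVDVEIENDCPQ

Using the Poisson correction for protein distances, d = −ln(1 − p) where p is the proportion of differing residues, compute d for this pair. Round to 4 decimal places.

0.2469

Differing sites — 5:N/D; 6:T/N; 10:M/I; 14:A/S; 27:A/E; 31:L/P; 32:E/Q.
p = 7/32 = 0.218750.
d = −ln(1 − 0.218750) = −ln(0.781250) = 0.2469.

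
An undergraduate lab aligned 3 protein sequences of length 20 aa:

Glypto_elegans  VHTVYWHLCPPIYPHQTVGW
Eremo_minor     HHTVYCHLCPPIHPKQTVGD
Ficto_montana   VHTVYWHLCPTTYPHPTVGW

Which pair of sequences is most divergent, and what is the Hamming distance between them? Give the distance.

Pairwise Hamming distances:
  Glypto_elegans vs Eremo_minor: 5
  Glypto_elegans vs Ficto_montana: 3
  Eremo_minor vs Ficto_montana: 8
The largest is 8, between Eremo_minor and Ficto_montana.

8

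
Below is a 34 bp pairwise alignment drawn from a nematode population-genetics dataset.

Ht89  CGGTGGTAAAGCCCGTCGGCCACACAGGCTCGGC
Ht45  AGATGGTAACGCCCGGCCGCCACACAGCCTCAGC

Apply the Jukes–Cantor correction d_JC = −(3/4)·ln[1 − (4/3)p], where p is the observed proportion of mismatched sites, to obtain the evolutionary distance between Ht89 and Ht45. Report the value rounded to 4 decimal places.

0.2407

Mismatches occur at site 1 (C/A), site 3 (G/A), site 10 (A/C), site 16 (T/G), site 18 (G/C), site 28 (G/C), site 32 (G/A).
p = 7/34 = 0.205882.
d = −0.75 · ln(1 − (4/3)·0.205882) = −0.75 · ln(0.725491) = −0.75 · (-0.320907) = 0.2407.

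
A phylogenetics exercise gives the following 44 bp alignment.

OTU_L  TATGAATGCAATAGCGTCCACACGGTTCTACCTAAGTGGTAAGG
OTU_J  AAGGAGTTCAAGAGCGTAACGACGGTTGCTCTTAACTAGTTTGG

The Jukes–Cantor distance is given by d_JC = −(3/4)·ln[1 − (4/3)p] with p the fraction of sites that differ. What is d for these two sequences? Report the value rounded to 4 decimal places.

Mismatches occur at site 1 (T/A), site 3 (T/G), site 6 (A/G), site 8 (G/T), site 12 (T/G), site 18 (C/A), site 19 (C/A), site 20 (A/C), site 21 (C/G), site 28 (C/G), site 29 (T/C), site 30 (A/T), site 32 (C/T), site 36 (G/C), site 38 (G/A), site 41 (A/T), site 42 (A/T).
p = 17/44 = 0.386364.
d = −0.75 · ln(1 − (4/3)·0.386364) = −0.75 · ln(0.484848) = −0.75 · (-0.723920) = 0.5429.

0.5429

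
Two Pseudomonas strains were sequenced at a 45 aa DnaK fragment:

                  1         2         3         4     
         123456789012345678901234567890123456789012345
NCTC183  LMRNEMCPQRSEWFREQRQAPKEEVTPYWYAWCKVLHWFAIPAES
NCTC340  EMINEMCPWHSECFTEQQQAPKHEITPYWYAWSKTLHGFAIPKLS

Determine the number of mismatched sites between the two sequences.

Mismatches occur at site 1 (L↔E), site 3 (R↔I), site 9 (Q↔W), site 10 (R↔H), site 13 (W↔C), site 15 (R↔T), site 18 (R↔Q), site 23 (E↔H), site 25 (V↔I), site 33 (C↔S), site 35 (V↔T), site 38 (W↔G), site 43 (A↔K), site 44 (E↔L).
That gives 14 mismatches out of 45 aligned sites, so the Hamming distance is 14.

14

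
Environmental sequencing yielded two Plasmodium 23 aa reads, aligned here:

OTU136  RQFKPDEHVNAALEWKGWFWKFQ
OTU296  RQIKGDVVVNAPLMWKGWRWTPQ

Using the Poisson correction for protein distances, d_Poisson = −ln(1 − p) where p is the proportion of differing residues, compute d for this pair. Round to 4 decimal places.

The sequences differ at positions 3 (F/I), 5 (P/G), 7 (E/V), 8 (H/V), 12 (A/P), 14 (E/M), 19 (F/R), 21 (K/T), 22 (F/P).
p = 9/23 = 0.391304.
d = −ln(1 − 0.391304) = −ln(0.608696) = 0.4964.

0.4964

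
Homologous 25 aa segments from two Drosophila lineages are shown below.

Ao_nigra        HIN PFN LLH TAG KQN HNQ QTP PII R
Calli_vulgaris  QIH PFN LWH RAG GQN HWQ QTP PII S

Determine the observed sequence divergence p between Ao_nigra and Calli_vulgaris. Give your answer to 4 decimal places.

The sequences differ at positions 1 (H/Q), 3 (N/H), 8 (L/W), 10 (T/R), 13 (K/G), 17 (N/W), 25 (R/S).
There are 7 differences over 25 sites, so p = 7/25 = 0.2800.

0.2800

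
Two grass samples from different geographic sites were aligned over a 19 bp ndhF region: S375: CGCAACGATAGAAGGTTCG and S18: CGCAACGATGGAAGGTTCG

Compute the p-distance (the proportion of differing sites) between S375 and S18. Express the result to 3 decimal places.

0.053

Differing sites — 10:A/G.
There are 1 differences over 19 sites, so p = 1/19 = 0.053.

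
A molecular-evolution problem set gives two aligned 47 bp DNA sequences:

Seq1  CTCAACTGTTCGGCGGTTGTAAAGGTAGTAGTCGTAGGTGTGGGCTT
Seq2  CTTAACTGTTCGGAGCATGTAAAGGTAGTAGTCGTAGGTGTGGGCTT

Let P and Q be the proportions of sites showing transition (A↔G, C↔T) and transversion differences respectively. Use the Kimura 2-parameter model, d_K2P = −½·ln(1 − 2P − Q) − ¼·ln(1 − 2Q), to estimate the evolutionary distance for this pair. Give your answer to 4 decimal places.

The sequences differ at positions 3 (C/T, transition), 14 (C/A, transversion), 16 (G/C, transversion), 17 (T/A, transversion).
Of the 4 differences, 1 transition and 3 transversions over 47 sites: P = 1/47 = 0.021277, Q = 3/47 = 0.063830.
d = −0.5·ln(0.893616) − 0.25·ln(0.872340) = −0.5·(-0.112479) − 0.25·(-0.136576) = 0.0904.

0.0904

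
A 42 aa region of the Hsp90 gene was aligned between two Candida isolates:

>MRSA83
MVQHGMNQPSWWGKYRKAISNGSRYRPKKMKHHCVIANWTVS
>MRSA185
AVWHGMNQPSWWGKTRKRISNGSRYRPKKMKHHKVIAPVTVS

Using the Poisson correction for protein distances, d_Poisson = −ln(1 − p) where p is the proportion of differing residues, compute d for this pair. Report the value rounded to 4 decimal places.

0.1823

Differing sites — 1:M/A; 3:Q/W; 15:Y/T; 18:A/R; 34:C/K; 38:N/P; 39:W/V.
p = 7/42 = 0.166667.
d = −ln(1 − 0.166667) = −ln(0.833333) = 0.1823.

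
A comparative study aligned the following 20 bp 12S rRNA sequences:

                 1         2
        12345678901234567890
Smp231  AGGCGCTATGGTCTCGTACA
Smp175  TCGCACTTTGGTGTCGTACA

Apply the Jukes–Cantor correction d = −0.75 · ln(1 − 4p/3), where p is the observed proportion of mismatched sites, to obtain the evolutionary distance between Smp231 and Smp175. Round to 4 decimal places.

The sequences differ at positions 1 (A/T), 2 (G/C), 5 (G/A), 8 (A/T), 13 (C/G).
p = 5/20 = 0.250000.
d = −0.75 · ln(1 − (4/3)·0.250000) = −0.75 · ln(0.666667) = −0.75 · (-0.405465) = 0.3041.

0.3041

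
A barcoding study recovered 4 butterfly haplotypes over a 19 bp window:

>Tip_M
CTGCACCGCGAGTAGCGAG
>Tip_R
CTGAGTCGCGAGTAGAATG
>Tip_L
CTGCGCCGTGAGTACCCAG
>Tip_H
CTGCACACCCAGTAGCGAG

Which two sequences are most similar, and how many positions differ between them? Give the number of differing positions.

3

Pairwise Hamming distances:
  Tip_M vs Tip_R: 6
  Tip_M vs Tip_L: 4
  Tip_M vs Tip_H: 3
  Tip_R vs Tip_L: 7
  Tip_R vs Tip_H: 9
  Tip_L vs Tip_H: 7
The smallest is 3, between Tip_M and Tip_H.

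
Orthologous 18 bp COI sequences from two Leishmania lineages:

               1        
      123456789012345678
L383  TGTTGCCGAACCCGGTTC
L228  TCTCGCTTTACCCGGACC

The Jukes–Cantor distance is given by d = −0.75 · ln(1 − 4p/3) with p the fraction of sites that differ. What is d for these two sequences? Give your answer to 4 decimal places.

0.5482

Differing sites — 2:G/C; 4:T/C; 7:C/T; 8:G/T; 9:A/T; 16:T/A; 17:T/C.
p = 7/18 = 0.388889.
d = −0.75 · ln(1 − (4/3)·0.388889) = −0.75 · ln(0.481481) = −0.75 · (-0.730889) = 0.5482.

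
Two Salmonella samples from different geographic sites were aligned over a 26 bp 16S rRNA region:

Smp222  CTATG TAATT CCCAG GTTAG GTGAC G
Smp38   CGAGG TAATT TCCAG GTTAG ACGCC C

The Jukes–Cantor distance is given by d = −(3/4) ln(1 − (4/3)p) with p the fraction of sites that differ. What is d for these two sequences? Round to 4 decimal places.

Differing sites — 2:T/G; 4:T/G; 11:C/T; 21:G/A; 22:T/C; 24:A/C; 26:G/C.
p = 7/26 = 0.269231.
d = −0.75 · ln(1 − (4/3)·0.269231) = −0.75 · ln(0.641025) = −0.75 · (-0.444687) = 0.3335.

0.3335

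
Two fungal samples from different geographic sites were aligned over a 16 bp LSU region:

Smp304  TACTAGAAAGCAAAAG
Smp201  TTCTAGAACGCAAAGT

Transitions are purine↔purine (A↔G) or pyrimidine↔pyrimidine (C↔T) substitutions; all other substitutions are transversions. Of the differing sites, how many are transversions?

Mismatches occur at site 2 (A↔T, transversion), site 9 (A↔C, transversion), site 15 (A↔G, transition), site 16 (G↔T, transversion).
Of the 4 differences, 1 transition and 3 transversions, so the answer is 3.

3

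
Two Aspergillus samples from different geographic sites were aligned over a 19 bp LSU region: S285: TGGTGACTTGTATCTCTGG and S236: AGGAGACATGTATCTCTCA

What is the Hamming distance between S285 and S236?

The sequences differ at positions 1 (T/A), 4 (T/A), 8 (T/A), 18 (G/C), 19 (G/A).
That gives 5 mismatches out of 19 aligned sites, so the Hamming distance is 5.

5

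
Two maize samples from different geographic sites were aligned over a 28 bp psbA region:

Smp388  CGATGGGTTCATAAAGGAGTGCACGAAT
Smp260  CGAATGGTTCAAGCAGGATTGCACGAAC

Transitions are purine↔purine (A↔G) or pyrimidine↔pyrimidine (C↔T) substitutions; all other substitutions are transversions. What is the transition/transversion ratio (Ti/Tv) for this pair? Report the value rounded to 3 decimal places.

0.400

The sequences differ at positions 4 (T/A, transversion), 5 (G/T, transversion), 12 (T/A, transversion), 13 (A/G, transition), 14 (A/C, transversion), 19 (G/T, transversion), 28 (T/C, transition).
Of the 7 differences, 2 transitions and 5 transversions, so Ti/Tv = 2/5 = 0.400.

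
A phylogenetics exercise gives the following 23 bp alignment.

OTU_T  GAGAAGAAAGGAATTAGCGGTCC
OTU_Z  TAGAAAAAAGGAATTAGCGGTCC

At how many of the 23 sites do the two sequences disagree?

Differing sites — 1:G/T; 6:G/A.
That gives 2 mismatches out of 23 aligned sites, so the Hamming distance is 2.

2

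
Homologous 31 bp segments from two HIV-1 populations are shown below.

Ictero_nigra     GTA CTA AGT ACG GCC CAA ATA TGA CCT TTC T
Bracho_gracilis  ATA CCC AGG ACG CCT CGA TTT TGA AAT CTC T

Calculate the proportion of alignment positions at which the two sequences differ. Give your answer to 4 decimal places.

The sequences differ at positions 1 (G/A), 5 (T/C), 6 (A/C), 9 (T/G), 13 (G/C), 15 (C/T), 17 (A/G), 19 (A/T), 21 (A/T), 25 (C/A), 26 (C/A), 28 (T/C).
There are 12 differences over 31 sites, so p = 12/31 = 0.3871.

0.3871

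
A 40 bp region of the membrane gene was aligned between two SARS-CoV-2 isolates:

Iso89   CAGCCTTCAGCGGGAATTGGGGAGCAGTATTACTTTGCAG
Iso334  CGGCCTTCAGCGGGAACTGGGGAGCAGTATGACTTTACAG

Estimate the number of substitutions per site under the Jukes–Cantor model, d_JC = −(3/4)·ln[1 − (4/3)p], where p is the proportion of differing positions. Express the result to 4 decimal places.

Differing sites — 2:A/G; 17:T/C; 31:T/G; 37:G/A.
p = 4/40 = 0.100000.
d = −0.75 · ln(1 − (4/3)·0.100000) = −0.75 · ln(0.866667) = −0.75 · (-0.143100) = 0.1073.

0.1073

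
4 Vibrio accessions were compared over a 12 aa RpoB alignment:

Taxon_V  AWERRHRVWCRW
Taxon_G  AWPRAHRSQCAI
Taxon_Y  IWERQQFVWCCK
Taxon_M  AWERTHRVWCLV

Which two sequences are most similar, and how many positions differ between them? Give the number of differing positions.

3

Pairwise Hamming distances:
  Taxon_V vs Taxon_G: 6
  Taxon_V vs Taxon_Y: 6
  Taxon_V vs Taxon_M: 3
  Taxon_G vs Taxon_Y: 9
  Taxon_G vs Taxon_M: 6
  Taxon_Y vs Taxon_M: 6
The smallest is 3, between Taxon_V and Taxon_M.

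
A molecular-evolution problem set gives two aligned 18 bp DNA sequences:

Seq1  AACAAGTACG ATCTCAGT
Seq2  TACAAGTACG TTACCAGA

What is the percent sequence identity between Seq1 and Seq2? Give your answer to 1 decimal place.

The sequences differ at positions 1 (A/T), 11 (A/T), 13 (C/A), 14 (T/C), 18 (T/A).
13 of the 18 sites match, so the percent identity is 13/18 × 100 = 72.2%.

72.2%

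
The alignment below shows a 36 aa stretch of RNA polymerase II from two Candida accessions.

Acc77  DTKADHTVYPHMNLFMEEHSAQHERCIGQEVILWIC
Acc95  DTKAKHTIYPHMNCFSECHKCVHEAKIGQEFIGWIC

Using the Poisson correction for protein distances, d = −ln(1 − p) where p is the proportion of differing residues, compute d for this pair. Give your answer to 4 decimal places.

Mismatches occur at site 5 (D→K), site 8 (V→I), site 14 (L→C), site 16 (M→S), site 18 (E→C), site 20 (S→K), site 21 (A→C), site 22 (Q→V), site 25 (R→A), site 26 (C→K), site 31 (V→F), site 33 (L→G).
p = 12/36 = 0.333333.
d = −ln(1 − 0.333333) = −ln(0.666667) = 0.4055.

0.4055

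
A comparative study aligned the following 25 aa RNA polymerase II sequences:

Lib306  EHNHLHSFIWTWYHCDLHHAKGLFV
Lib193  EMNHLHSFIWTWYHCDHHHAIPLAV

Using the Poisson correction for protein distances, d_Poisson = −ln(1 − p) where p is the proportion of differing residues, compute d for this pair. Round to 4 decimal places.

Differing sites — 2:H/M; 17:L/H; 21:K/I; 22:G/P; 24:F/A.
p = 5/25 = 0.200000.
d = −ln(1 − 0.200000) = −ln(0.800000) = 0.2231.

0.2231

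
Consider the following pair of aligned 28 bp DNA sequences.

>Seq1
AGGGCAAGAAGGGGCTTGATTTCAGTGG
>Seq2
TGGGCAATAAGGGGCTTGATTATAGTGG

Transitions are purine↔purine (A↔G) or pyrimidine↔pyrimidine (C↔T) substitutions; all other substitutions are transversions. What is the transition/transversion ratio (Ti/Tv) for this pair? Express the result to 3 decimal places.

0.333

Mismatches occur at site 1 (A↔T, transversion), site 8 (G↔T, transversion), site 22 (T↔A, transversion), site 23 (C↔T, transition).
Of the 4 differences, 1 transition and 3 transversions, so Ti/Tv = 1/3 = 0.333.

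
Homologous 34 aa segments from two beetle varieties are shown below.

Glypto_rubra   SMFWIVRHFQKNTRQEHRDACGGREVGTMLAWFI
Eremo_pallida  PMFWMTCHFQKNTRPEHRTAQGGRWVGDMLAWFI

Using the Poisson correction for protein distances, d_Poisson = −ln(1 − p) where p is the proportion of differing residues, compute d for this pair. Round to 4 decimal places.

0.3075

The sequences differ at positions 1 (S/P), 5 (I/M), 6 (V/T), 7 (R/C), 15 (Q/P), 19 (D/T), 21 (C/Q), 25 (E/W), 28 (T/D).
p = 9/34 = 0.264706.
d = −ln(1 − 0.264706) = −ln(0.735294) = 0.3075.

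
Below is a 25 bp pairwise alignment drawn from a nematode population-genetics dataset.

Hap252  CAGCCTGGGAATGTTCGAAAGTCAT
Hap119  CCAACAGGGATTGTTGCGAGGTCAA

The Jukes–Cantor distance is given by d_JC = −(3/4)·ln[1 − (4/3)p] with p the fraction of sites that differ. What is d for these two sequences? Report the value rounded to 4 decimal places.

0.5716

Mismatches occur at site 2 (A→C), site 3 (G→A), site 4 (C→A), site 6 (T→A), site 11 (A→T), site 16 (C→G), site 17 (G→C), site 18 (A→G), site 20 (A→G), site 25 (T→A).
p = 10/25 = 0.400000.
d = −0.75 · ln(1 − (4/3)·0.400000) = −0.75 · ln(0.466667) = −0.75 · (-0.762139) = 0.5716.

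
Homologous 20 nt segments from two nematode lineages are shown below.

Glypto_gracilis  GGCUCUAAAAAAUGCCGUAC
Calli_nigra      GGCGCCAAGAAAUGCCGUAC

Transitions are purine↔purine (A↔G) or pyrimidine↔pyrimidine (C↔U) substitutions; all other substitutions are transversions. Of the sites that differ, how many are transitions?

2

Mismatches occur at site 4 (U↔G, transversion), site 6 (U↔C, transition), site 9 (A↔G, transition).
Of the 3 differences, 2 transitions and 1 transversion, so the answer is 2.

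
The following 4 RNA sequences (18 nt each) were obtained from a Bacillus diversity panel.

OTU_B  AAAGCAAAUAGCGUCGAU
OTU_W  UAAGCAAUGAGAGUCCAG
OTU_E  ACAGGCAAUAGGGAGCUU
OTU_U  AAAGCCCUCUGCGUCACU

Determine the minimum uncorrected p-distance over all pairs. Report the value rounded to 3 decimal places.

0.333

Pairwise Hamming distances:
  OTU_B vs OTU_W: 6
  OTU_B vs OTU_E: 8
  OTU_B vs OTU_U: 7
  OTU_W vs OTU_E: 11
  OTU_W vs OTU_U: 9
  OTU_E vs OTU_U: 11
The smallest is 6 mismatches, between OTU_B and OTU_W; p = 6/18 = 0.333.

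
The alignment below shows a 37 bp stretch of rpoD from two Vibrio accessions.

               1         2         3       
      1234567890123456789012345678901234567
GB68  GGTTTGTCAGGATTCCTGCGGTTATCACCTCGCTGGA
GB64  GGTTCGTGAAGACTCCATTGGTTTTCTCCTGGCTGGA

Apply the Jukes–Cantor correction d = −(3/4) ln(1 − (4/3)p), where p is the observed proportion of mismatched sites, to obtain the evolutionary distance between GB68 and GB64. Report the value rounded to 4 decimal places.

0.3351

Differing sites — 5:T/C; 8:C/G; 10:G/A; 13:T/C; 17:T/A; 18:G/T; 19:C/T; 24:A/T; 27:A/T; 31:C/G.
p = 10/37 = 0.270270.
d = −0.75 · ln(1 − (4/3)·0.270270) = −0.75 · ln(0.639640) = −0.75 · (-0.446850) = 0.3351.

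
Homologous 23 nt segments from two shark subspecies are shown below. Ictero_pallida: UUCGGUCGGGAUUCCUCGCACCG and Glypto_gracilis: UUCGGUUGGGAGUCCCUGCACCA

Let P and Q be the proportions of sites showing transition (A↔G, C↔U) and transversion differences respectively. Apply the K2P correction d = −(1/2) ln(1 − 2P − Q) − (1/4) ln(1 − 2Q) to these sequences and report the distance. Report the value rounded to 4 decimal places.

The sequences differ at positions 7 (C/U, transition), 12 (U/G, transversion), 16 (U/C, transition), 17 (C/U, transition), 23 (G/A, transition).
Of the 5 differences, 4 transitions and 1 transversion over 23 sites: P = 4/23 = 0.173913, Q = 1/23 = 0.043478.
d = −0.5·ln(0.608696) − 0.25·ln(0.913044) = −0.5·(-0.496436) − 0.25·(-0.090971) = 0.2710.

0.2710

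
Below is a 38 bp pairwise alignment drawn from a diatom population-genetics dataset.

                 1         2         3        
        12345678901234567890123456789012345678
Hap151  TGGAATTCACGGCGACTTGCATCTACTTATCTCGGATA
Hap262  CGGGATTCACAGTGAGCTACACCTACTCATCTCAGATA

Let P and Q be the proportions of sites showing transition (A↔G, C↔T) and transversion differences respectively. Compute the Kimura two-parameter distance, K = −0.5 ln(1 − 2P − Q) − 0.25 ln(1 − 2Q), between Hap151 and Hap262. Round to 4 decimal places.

Differing sites — 1:T/C (Ti); 4:A/G (Ti); 11:G/A (Ti); 13:C/T (Ti); 16:C/G (Tv); 17:T/C (Ti); 19:G/A (Ti); 22:T/C (Ti); 28:T/C (Ti); 34:G/A (Ti).
Of the 10 differences, 9 transitions and 1 transversion over 38 sites: P = 9/38 = 0.236842, Q = 1/38 = 0.026316.
d = −0.5·ln(0.500000) − 0.25·ln(0.947368) = −0.5·(-0.693147) − 0.25·(-0.054068) = 0.3601.

0.3601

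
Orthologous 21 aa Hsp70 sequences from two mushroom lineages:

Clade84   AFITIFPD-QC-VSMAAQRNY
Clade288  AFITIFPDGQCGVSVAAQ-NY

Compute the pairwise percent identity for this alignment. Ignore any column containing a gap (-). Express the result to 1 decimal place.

Excluding the 3 gap columns leaves 18 comparable sites.
Differing sites — 15:M/V.
17 of the 18 comparable sites match, so the percent identity is 17/18 × 100 = 94.4%.

94.4%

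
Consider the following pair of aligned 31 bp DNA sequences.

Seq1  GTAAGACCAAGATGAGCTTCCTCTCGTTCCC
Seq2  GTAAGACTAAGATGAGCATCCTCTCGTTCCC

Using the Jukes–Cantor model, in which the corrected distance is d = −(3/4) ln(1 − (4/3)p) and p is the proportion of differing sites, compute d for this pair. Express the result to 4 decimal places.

0.0675

Differing sites — 8:C/T; 18:T/A.
p = 2/31 = 0.064516.
d = −0.75 · ln(1 − (4/3)·0.064516) = −0.75 · ln(0.913979) = −0.75 · (-0.089948) = 0.0675.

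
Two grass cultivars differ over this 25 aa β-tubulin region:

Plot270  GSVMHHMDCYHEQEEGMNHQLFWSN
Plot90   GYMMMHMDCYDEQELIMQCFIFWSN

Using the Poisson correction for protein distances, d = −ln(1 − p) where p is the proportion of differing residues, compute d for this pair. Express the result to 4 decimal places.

0.5108

Mismatches occur at site 2 (S→Y), site 3 (V→M), site 5 (H→M), site 11 (H→D), site 15 (E→L), site 16 (G→I), site 18 (N→Q), site 19 (H→C), site 20 (Q→F), site 21 (L→I).
p = 10/25 = 0.400000.
d = −ln(1 − 0.400000) = −ln(0.600000) = 0.5108.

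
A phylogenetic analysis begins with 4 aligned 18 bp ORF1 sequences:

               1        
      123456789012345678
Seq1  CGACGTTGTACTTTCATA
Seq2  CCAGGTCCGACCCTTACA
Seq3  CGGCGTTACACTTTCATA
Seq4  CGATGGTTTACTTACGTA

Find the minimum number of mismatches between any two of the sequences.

Pairwise Hamming distances:
  Seq1 vs Seq2: 9
  Seq1 vs Seq3: 3
  Seq1 vs Seq4: 5
  Seq2 vs Seq3: 10
  Seq2 vs Seq4: 12
  Seq3 vs Seq4: 7
The smallest is 3, between Seq1 and Seq3.

3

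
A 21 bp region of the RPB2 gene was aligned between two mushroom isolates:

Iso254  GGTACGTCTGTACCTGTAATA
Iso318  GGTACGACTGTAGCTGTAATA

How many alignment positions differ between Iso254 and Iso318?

2

Mismatches occur at site 7 (T→A), site 13 (C→G).
That gives 2 mismatches out of 21 aligned sites, so the Hamming distance is 2.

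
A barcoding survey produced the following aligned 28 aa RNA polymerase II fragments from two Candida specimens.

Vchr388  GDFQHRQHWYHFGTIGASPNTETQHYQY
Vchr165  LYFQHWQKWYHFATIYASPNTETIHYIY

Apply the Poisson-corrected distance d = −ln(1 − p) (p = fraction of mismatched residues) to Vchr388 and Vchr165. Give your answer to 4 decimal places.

Differing sites — 1:G/L; 2:D/Y; 6:R/W; 8:H/K; 13:G/A; 16:G/Y; 24:Q/I; 27:Q/I.
p = 8/28 = 0.285714.
d = −ln(1 − 0.285714) = −ln(0.714286) = 0.3365.

0.3365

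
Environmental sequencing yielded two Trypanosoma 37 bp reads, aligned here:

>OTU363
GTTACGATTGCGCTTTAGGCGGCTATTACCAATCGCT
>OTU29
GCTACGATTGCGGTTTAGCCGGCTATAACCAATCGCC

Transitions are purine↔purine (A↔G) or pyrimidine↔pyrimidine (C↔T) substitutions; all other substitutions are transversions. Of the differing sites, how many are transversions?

The sequences differ at positions 2 (T/C, transition), 13 (C/G, transversion), 19 (G/C, transversion), 27 (T/A, transversion), 37 (T/C, transition).
Of the 5 differences, 2 transitions and 3 transversions, so the answer is 3.

3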